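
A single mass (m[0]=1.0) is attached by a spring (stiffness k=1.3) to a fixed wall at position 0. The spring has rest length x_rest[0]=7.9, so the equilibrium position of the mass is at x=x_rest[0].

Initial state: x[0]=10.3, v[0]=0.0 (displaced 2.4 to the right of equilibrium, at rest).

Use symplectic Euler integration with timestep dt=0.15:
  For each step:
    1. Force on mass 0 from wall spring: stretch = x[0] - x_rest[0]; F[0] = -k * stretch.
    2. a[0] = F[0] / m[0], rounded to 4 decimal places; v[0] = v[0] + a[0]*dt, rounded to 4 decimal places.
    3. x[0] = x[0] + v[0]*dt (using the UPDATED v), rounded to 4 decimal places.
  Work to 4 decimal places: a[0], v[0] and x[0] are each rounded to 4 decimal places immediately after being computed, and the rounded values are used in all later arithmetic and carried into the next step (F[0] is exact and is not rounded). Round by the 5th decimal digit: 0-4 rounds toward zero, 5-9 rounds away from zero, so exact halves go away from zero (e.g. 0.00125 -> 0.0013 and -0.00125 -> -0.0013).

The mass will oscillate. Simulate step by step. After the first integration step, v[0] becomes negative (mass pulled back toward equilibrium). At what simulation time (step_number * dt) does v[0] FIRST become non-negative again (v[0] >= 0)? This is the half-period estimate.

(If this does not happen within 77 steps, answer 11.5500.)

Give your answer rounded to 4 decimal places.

Answer: 2.8500

Derivation:
Step 0: x=[10.3000] v=[0.0000]
Step 1: x=[10.2298] v=[-0.4680]
Step 2: x=[10.0915] v=[-0.9223]
Step 3: x=[9.8890] v=[-1.3497]
Step 4: x=[9.6284] v=[-1.7376]
Step 5: x=[9.3172] v=[-2.0746]
Step 6: x=[8.9646] v=[-2.3510]
Step 7: x=[8.5808] v=[-2.5586]
Step 8: x=[8.1771] v=[-2.6914]
Step 9: x=[7.7653] v=[-2.7454]
Step 10: x=[7.3574] v=[-2.7191]
Step 11: x=[6.9654] v=[-2.6133]
Step 12: x=[6.6007] v=[-2.4311]
Step 13: x=[6.2740] v=[-2.1777]
Step 14: x=[5.9949] v=[-1.8606]
Step 15: x=[5.7715] v=[-1.4891]
Step 16: x=[5.6104] v=[-1.0740]
Step 17: x=[5.5163] v=[-0.6275]
Step 18: x=[5.4919] v=[-0.1627]
Step 19: x=[5.5379] v=[0.3069]
First v>=0 after going negative at step 19, time=2.8500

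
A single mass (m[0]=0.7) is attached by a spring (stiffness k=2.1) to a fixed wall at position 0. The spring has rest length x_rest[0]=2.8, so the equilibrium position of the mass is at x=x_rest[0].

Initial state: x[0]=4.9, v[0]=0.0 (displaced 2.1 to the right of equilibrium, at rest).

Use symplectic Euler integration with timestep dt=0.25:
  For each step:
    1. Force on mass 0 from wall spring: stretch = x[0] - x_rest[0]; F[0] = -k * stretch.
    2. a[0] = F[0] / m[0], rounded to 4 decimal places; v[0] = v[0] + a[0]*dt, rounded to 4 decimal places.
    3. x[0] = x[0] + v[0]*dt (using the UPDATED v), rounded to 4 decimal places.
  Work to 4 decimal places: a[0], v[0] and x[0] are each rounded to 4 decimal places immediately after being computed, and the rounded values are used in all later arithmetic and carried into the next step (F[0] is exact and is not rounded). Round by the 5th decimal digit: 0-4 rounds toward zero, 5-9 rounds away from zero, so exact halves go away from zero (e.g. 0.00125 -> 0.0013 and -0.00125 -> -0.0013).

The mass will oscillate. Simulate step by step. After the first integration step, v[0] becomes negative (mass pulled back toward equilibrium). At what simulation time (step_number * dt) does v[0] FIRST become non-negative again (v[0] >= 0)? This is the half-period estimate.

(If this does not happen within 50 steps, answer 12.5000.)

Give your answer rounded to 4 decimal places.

Step 0: x=[4.9000] v=[0.0000]
Step 1: x=[4.5063] v=[-1.5750]
Step 2: x=[3.7926] v=[-2.8547]
Step 3: x=[2.8928] v=[-3.5992]
Step 4: x=[1.9756] v=[-3.6688]
Step 5: x=[1.2130] v=[-3.0505]
Step 6: x=[0.7479] v=[-1.8603]
Step 7: x=[0.6676] v=[-0.3212]
Step 8: x=[0.9871] v=[1.2781]
First v>=0 after going negative at step 8, time=2.0000

Answer: 2.0000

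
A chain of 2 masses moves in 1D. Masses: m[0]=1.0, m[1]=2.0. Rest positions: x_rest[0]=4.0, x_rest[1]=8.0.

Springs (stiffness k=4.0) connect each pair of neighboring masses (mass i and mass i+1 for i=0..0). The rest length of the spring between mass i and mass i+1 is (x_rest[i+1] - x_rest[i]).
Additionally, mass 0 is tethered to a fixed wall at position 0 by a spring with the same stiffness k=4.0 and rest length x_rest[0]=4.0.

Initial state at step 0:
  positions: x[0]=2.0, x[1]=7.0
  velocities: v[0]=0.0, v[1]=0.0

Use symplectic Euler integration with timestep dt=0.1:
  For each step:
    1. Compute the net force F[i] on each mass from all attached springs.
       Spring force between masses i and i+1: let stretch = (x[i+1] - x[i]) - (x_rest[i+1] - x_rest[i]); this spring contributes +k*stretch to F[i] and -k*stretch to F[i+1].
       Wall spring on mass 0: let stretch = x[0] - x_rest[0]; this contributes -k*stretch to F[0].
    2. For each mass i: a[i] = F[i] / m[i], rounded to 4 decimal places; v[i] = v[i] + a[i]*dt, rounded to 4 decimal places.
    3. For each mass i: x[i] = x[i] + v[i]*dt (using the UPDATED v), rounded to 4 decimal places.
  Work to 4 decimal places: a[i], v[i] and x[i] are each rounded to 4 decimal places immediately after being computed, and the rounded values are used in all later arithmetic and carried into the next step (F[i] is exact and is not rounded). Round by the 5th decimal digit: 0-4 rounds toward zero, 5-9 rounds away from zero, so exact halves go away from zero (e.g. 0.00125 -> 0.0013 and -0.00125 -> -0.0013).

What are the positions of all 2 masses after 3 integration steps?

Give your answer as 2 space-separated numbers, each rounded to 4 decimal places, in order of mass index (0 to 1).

Answer: 2.6689 6.8937

Derivation:
Step 0: x=[2.0000 7.0000] v=[0.0000 0.0000]
Step 1: x=[2.1200 6.9800] v=[1.2000 -0.2000]
Step 2: x=[2.3496 6.9428] v=[2.2960 -0.3720]
Step 3: x=[2.6689 6.8937] v=[3.1934 -0.4906]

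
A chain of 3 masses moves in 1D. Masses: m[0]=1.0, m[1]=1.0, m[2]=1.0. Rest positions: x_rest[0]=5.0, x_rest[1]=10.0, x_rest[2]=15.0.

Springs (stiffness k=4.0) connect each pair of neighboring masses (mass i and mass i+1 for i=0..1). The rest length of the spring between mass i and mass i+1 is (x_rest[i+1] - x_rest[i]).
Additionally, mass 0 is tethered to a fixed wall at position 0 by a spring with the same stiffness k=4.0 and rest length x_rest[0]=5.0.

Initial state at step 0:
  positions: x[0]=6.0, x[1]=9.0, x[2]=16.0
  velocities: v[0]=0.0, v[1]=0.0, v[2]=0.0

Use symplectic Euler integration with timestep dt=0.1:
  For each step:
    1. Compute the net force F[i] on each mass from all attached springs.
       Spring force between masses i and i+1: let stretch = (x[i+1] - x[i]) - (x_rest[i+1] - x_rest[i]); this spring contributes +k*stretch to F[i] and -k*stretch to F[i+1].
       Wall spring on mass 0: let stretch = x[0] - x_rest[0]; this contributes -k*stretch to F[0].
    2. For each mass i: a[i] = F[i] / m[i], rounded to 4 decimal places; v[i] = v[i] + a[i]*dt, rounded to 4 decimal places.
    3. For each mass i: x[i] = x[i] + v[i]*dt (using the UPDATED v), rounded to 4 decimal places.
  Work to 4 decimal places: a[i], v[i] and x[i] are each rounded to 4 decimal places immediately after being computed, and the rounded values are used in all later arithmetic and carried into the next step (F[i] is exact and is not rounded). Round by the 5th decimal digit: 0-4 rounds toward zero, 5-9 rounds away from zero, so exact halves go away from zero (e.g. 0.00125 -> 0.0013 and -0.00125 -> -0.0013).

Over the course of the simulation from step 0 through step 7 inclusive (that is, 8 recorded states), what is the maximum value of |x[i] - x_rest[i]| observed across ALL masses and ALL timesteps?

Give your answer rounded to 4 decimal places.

Answer: 1.3691

Derivation:
Step 0: x=[6.0000 9.0000 16.0000] v=[0.0000 0.0000 0.0000]
Step 1: x=[5.8800 9.1600 15.9200] v=[-1.2000 1.6000 -0.8000]
Step 2: x=[5.6560 9.4592 15.7696] v=[-2.2400 2.9920 -1.5040]
Step 3: x=[5.3579 9.8587 15.5668] v=[-2.9811 3.9949 -2.0282]
Step 4: x=[5.0255 10.3065 15.3357] v=[-3.3239 4.4778 -2.3114]
Step 5: x=[4.7033 10.7442 15.1034] v=[-3.2217 4.3771 -2.3231]
Step 6: x=[4.4346 11.1146 14.8967] v=[-2.6867 3.7044 -2.0668]
Step 7: x=[4.2558 11.3691 14.7387] v=[-1.7885 2.5452 -1.5796]
Max displacement = 1.3691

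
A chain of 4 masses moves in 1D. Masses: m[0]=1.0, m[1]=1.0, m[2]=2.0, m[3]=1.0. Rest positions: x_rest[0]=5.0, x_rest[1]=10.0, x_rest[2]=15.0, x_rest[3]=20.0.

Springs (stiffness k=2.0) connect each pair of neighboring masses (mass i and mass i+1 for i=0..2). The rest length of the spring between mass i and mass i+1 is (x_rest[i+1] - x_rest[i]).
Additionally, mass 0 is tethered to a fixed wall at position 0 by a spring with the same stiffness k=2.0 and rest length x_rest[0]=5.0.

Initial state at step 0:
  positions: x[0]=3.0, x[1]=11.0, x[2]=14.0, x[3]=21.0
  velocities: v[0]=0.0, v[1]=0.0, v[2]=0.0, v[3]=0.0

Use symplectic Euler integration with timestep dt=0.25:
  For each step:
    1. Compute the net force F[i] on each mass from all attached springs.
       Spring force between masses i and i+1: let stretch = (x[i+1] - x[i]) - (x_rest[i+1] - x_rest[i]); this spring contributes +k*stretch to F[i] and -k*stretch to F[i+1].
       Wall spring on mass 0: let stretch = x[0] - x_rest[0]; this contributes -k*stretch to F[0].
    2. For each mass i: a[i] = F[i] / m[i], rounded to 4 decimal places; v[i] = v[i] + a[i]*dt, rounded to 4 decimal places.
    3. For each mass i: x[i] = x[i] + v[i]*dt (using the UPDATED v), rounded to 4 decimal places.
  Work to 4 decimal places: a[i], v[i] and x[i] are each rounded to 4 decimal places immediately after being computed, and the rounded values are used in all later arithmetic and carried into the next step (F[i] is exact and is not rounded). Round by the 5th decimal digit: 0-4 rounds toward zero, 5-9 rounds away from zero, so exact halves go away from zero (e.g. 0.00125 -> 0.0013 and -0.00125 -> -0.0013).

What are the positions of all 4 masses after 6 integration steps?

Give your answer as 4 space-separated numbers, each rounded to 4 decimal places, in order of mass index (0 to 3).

Step 0: x=[3.0000 11.0000 14.0000 21.0000] v=[0.0000 0.0000 0.0000 0.0000]
Step 1: x=[3.6250 10.3750 14.2500 20.7500] v=[2.5000 -2.5000 1.0000 -1.0000]
Step 2: x=[4.6406 9.3906 14.6641 20.3125] v=[4.0625 -3.9375 1.6563 -1.7500]
Step 3: x=[5.6699 8.4717 15.1016 19.7940] v=[4.1172 -3.6758 1.7500 -2.0742]
Step 4: x=[6.3407 8.0313 15.4180 19.3139] v=[2.6832 -1.7618 1.2656 -1.9204]
Step 5: x=[6.4303 8.3029 15.5162 18.9718] v=[0.3582 1.0863 0.3929 -1.3684]
Step 6: x=[5.9501 9.2421 15.3796 18.8228] v=[-1.9207 3.7567 -0.5465 -0.5962]

Answer: 5.9501 9.2421 15.3796 18.8228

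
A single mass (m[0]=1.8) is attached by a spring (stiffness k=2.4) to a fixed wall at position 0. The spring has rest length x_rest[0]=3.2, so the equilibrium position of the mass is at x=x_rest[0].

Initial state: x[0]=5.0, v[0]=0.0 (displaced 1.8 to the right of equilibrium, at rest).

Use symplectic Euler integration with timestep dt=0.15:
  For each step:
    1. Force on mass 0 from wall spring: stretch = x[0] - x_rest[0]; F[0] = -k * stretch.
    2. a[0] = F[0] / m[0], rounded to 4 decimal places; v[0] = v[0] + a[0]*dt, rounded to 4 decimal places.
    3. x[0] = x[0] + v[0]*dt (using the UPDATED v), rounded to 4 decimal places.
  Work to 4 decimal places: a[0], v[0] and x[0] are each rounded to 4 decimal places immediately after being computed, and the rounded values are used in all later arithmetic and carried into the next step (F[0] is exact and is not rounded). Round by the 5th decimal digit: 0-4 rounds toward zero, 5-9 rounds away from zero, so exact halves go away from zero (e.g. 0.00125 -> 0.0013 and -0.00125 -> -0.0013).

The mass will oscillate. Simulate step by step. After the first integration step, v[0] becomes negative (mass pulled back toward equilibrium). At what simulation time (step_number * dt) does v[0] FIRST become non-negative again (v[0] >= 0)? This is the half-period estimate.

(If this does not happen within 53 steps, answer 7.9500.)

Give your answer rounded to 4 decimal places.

Step 0: x=[5.0000] v=[0.0000]
Step 1: x=[4.9460] v=[-0.3600]
Step 2: x=[4.8396] v=[-0.7092]
Step 3: x=[4.6840] v=[-1.0371]
Step 4: x=[4.4839] v=[-1.3339]
Step 5: x=[4.2453] v=[-1.5907]
Step 6: x=[3.9753] v=[-1.7998]
Step 7: x=[3.6821] v=[-1.9549]
Step 8: x=[3.3744] v=[-2.0513]
Step 9: x=[3.0615] v=[-2.0862]
Step 10: x=[2.7527] v=[-2.0585]
Step 11: x=[2.4574] v=[-1.9690]
Step 12: x=[2.1843] v=[-1.8205]
Step 13: x=[1.9417] v=[-1.6174]
Step 14: x=[1.7368] v=[-1.3657]
Step 15: x=[1.5758] v=[-1.0731]
Step 16: x=[1.4636] v=[-0.7483]
Step 17: x=[1.4035] v=[-0.4010]
Step 18: x=[1.3972] v=[-0.0417]
Step 19: x=[1.4450] v=[0.3189]
First v>=0 after going negative at step 19, time=2.8500

Answer: 2.8500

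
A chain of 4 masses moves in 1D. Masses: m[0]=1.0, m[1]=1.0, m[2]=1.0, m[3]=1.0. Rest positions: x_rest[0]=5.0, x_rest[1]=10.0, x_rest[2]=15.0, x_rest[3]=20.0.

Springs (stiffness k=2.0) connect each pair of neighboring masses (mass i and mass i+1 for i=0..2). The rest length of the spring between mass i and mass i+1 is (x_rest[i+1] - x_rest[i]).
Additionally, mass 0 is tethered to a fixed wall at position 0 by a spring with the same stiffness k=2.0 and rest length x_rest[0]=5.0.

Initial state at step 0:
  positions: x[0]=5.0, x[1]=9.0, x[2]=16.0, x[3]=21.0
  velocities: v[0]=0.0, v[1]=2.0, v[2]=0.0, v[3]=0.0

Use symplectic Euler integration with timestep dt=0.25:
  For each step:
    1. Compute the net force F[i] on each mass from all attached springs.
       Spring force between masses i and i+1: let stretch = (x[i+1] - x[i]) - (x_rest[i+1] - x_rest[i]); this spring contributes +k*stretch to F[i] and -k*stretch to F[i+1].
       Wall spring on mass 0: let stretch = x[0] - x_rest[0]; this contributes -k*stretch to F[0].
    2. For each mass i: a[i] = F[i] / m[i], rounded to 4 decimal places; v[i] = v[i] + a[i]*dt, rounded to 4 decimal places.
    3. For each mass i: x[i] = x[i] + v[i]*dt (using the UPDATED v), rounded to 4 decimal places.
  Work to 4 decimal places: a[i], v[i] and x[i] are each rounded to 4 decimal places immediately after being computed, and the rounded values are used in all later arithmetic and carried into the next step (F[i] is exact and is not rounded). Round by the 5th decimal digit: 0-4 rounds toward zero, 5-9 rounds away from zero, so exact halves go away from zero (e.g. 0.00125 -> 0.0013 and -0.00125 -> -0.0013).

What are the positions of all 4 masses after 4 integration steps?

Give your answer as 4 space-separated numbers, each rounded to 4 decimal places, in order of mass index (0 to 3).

Answer: 5.1299 12.0372 15.2727 20.6880

Derivation:
Step 0: x=[5.0000 9.0000 16.0000 21.0000] v=[0.0000 2.0000 0.0000 0.0000]
Step 1: x=[4.8750 9.8750 15.7500 21.0000] v=[-0.5000 3.5000 -1.0000 0.0000]
Step 2: x=[4.7656 10.8594 15.4219 20.9688] v=[-0.4375 3.9375 -1.3125 -0.1250]
Step 3: x=[4.8223 11.6524 15.2168 20.8692] v=[0.2266 3.1719 -0.8203 -0.3985]
Step 4: x=[5.1299 12.0372 15.2727 20.6880] v=[1.2305 1.5391 0.2237 -0.7247]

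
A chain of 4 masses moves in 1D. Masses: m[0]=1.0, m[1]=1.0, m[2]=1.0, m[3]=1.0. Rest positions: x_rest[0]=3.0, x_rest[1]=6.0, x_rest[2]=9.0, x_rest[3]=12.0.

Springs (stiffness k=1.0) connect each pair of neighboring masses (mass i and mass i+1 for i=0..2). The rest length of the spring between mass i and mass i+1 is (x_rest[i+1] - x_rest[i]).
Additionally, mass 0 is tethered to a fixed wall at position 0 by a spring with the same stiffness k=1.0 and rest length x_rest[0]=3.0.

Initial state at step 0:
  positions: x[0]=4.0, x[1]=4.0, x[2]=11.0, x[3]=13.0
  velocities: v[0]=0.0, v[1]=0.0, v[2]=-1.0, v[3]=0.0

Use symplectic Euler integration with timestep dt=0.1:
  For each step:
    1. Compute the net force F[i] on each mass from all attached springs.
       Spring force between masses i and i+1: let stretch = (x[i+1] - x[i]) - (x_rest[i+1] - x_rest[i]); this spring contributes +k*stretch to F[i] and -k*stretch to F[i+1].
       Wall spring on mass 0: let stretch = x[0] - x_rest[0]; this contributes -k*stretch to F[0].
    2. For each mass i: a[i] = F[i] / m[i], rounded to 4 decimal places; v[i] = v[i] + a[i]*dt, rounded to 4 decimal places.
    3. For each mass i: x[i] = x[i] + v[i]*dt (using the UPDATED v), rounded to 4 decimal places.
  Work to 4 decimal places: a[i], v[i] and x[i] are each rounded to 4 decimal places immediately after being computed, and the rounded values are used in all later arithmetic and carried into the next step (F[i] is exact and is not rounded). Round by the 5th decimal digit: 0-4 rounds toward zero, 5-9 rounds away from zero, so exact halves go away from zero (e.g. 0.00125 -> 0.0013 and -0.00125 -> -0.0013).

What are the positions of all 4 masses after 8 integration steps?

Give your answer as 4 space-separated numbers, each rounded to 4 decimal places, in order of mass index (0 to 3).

Answer: 2.8491 5.9978 8.9026 13.1680

Derivation:
Step 0: x=[4.0000 4.0000 11.0000 13.0000] v=[0.0000 0.0000 -1.0000 0.0000]
Step 1: x=[3.9600 4.0700 10.8500 13.0100] v=[-0.4000 0.7000 -1.5000 0.1000]
Step 2: x=[3.8815 4.2067 10.6538 13.0284] v=[-0.7850 1.3670 -1.9620 0.1840]
Step 3: x=[3.7674 4.4046 10.4169 13.0531] v=[-1.1406 1.9792 -2.3693 0.2465]
Step 4: x=[3.6220 4.6563 10.1462 13.0814] v=[-1.4536 2.5167 -2.7069 0.2829]
Step 5: x=[3.4508 4.9525 9.8500 13.1103] v=[-1.7124 2.9623 -2.9624 0.2894]
Step 6: x=[3.2601 5.2827 9.5374 13.1366] v=[-1.9073 3.3019 -3.1261 0.2634]
Step 7: x=[3.0570 5.6352 9.2182 13.1570] v=[-2.0311 3.5251 -3.1917 0.2035]
Step 8: x=[2.8491 5.9978 8.9026 13.1680] v=[-2.0790 3.6256 -3.1561 0.1096]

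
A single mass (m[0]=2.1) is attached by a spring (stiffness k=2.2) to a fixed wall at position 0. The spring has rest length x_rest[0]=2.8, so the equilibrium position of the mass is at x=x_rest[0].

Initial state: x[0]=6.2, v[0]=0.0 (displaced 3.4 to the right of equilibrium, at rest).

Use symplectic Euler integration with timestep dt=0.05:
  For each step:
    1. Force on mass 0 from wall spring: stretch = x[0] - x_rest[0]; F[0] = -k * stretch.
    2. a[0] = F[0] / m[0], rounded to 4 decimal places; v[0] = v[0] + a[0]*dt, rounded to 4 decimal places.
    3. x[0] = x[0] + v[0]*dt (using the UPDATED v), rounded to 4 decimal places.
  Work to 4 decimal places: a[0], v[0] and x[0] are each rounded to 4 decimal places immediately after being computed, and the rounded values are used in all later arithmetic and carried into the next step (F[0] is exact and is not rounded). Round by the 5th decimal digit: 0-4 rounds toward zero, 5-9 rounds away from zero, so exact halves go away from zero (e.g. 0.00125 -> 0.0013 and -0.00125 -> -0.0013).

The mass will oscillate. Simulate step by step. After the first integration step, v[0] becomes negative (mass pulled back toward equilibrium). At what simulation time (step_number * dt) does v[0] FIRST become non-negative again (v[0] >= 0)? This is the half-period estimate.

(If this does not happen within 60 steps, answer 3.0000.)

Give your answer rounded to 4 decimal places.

Step 0: x=[6.2000] v=[0.0000]
Step 1: x=[6.1911] v=[-0.1781]
Step 2: x=[6.1733] v=[-0.3557]
Step 3: x=[6.1467] v=[-0.5324]
Step 4: x=[6.1113] v=[-0.7077]
Step 5: x=[6.0672] v=[-0.8812]
Step 6: x=[6.0146] v=[-1.0523]
Step 7: x=[5.9536] v=[-1.2207]
Step 8: x=[5.8843] v=[-1.3859]
Step 9: x=[5.8069] v=[-1.5475]
Step 10: x=[5.7217] v=[-1.7050]
Step 11: x=[5.6288] v=[-1.8580]
Step 12: x=[5.5285] v=[-2.0062]
Step 13: x=[5.4210] v=[-2.1491]
Step 14: x=[5.3067] v=[-2.2864]
Step 15: x=[5.1858] v=[-2.4177]
Step 16: x=[5.0587] v=[-2.5427]
Step 17: x=[4.9257] v=[-2.6610]
Step 18: x=[4.7871] v=[-2.7723]
Step 19: x=[4.6433] v=[-2.8764]
Step 20: x=[4.4947] v=[-2.9730]
Step 21: x=[4.3416] v=[-3.0618]
Step 22: x=[4.1845] v=[-3.1426]
Step 23: x=[4.0237] v=[-3.2151]
Step 24: x=[3.8597] v=[-3.2792]
Step 25: x=[3.6930] v=[-3.3347]
Step 26: x=[3.5239] v=[-3.3815]
Step 27: x=[3.3529] v=[-3.4194]
Step 28: x=[3.1805] v=[-3.4484]
Step 29: x=[3.0071] v=[-3.4683]
Step 30: x=[2.8331] v=[-3.4792]
Step 31: x=[2.6591] v=[-3.4809]
Step 32: x=[2.4854] v=[-3.4735]
Step 33: x=[2.3126] v=[-3.4570]
Step 34: x=[2.1410] v=[-3.4315]
Step 35: x=[1.9712] v=[-3.3970]
Step 36: x=[1.8035] v=[-3.3536]
Step 37: x=[1.6384] v=[-3.3014]
Step 38: x=[1.4764] v=[-3.2406]
Step 39: x=[1.3178] v=[-3.1713]
Step 40: x=[1.1631] v=[-3.0937]
Step 41: x=[1.0127] v=[-3.0080]
Step 42: x=[0.8670] v=[-2.9144]
Step 43: x=[0.7263] v=[-2.8132]
Step 44: x=[0.5911] v=[-2.7046]
Step 45: x=[0.4617] v=[-2.5889]
Step 46: x=[0.3384] v=[-2.4664]
Step 47: x=[0.2215] v=[-2.3375]
Step 48: x=[0.1114] v=[-2.2024]
Step 49: x=[0.0083] v=[-2.0616]
Step 50: x=[-0.0875] v=[-1.9154]
Step 51: x=[-0.1757] v=[-1.7642]
Step 52: x=[-0.2561] v=[-1.6083]
Step 53: x=[-0.3285] v=[-1.4482]
Step 54: x=[-0.3927] v=[-1.2843]
Step 55: x=[-0.4486] v=[-1.1171]
Step 56: x=[-0.4959] v=[-0.9469]
Step 57: x=[-0.5346] v=[-0.7743]
Step 58: x=[-0.5646] v=[-0.5996]
Step 59: x=[-0.5858] v=[-0.4234]
Step 60: x=[-0.5981] v=[-0.2461]
v[0] did not become non-negative within 60 steps; using fallback time=3.0000

Answer: 3.0000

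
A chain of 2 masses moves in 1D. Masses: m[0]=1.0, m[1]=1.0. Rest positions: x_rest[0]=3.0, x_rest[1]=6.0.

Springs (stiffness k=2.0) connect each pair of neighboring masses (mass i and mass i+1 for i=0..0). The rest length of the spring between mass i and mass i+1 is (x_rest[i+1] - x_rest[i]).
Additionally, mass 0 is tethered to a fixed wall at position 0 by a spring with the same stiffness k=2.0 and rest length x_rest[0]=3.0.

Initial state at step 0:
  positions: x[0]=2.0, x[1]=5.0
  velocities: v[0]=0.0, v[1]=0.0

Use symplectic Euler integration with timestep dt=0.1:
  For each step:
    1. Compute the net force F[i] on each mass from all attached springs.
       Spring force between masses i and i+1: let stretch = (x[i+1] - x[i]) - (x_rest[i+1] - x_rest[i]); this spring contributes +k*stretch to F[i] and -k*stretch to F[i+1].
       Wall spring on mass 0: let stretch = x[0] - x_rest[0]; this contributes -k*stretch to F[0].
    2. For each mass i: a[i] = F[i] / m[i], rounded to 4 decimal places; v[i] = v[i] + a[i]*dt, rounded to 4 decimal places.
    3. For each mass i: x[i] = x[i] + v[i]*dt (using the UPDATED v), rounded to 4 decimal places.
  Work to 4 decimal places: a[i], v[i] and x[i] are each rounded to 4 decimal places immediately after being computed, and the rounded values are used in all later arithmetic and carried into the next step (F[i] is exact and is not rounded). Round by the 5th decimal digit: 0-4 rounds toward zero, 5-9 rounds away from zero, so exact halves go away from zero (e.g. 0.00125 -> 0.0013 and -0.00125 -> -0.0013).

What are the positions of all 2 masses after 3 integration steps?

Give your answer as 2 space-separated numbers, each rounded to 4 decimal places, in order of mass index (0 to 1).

Step 0: x=[2.0000 5.0000] v=[0.0000 0.0000]
Step 1: x=[2.0200 5.0000] v=[0.2000 0.0000]
Step 2: x=[2.0592 5.0004] v=[0.3920 0.0040]
Step 3: x=[2.1160 5.0020] v=[0.5684 0.0158]

Answer: 2.1160 5.0020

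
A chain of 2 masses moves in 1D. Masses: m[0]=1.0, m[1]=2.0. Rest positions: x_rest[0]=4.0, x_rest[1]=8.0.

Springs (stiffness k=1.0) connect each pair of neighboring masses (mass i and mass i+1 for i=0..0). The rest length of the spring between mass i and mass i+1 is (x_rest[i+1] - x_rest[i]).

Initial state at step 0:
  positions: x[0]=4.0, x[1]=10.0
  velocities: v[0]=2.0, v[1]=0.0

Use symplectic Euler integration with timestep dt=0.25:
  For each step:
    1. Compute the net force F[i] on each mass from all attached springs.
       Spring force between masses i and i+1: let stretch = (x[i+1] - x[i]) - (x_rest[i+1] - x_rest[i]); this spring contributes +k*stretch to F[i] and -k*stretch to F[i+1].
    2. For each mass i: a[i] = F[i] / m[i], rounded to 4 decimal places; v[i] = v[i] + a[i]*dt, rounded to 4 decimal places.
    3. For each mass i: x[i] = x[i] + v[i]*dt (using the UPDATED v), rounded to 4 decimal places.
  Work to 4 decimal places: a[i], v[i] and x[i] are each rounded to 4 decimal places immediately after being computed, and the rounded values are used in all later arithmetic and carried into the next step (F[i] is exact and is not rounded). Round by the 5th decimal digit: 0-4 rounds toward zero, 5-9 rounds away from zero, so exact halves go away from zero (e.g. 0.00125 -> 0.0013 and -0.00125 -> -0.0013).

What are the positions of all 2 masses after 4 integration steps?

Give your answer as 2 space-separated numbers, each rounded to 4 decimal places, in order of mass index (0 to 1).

Answer: 6.7866 9.6067

Derivation:
Step 0: x=[4.0000 10.0000] v=[2.0000 0.0000]
Step 1: x=[4.6250 9.9375] v=[2.5000 -0.2500]
Step 2: x=[5.3320 9.8340] v=[2.8281 -0.4141]
Step 3: x=[6.0704 9.7148] v=[2.9536 -0.4769]
Step 4: x=[6.7866 9.6067] v=[2.8647 -0.4325]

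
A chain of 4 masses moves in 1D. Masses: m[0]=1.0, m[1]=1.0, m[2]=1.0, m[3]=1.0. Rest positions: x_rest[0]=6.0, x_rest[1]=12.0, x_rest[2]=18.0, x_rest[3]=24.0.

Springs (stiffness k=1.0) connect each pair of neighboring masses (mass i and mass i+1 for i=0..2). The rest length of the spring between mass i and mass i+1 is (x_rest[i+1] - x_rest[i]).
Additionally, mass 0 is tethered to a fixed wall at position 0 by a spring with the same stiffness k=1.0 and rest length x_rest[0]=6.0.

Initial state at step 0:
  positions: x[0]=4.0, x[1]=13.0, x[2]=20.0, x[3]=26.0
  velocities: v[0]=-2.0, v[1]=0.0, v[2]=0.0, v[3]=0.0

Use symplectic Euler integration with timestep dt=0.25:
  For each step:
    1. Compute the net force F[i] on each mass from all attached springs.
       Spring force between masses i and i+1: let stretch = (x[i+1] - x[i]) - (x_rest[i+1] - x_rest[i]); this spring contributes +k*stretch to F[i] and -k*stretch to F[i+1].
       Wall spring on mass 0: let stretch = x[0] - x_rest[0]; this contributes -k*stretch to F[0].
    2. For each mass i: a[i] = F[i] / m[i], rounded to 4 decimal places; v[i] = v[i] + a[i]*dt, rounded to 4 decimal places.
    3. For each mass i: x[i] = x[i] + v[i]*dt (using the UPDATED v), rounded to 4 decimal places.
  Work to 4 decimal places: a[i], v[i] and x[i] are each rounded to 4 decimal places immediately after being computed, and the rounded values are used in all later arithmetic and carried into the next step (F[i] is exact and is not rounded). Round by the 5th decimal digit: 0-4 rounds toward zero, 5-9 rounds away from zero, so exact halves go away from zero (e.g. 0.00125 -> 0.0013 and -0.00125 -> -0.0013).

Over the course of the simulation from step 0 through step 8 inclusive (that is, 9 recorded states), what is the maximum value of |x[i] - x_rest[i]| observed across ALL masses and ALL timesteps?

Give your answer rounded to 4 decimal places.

Step 0: x=[4.0000 13.0000 20.0000 26.0000] v=[-2.0000 0.0000 0.0000 0.0000]
Step 1: x=[3.8125 12.8750 19.9375 26.0000] v=[-0.7500 -0.5000 -0.2500 0.0000]
Step 2: x=[3.9531 12.6250 19.8125 25.9961] v=[0.5625 -1.0000 -0.5000 -0.0156]
Step 3: x=[4.3887 12.2822 19.6248 25.9807] v=[1.7422 -1.3711 -0.7510 -0.0615]
Step 4: x=[5.0433 11.9050 19.3754 25.9431] v=[2.6184 -1.5088 -0.9977 -0.1505]
Step 5: x=[5.8116 11.5659 19.0696 25.8700] v=[3.0730 -1.3566 -1.2234 -0.2924]
Step 6: x=[6.5763 11.3361 18.7198 25.7469] v=[3.0587 -0.9193 -1.3992 -0.4925]
Step 7: x=[7.2275 11.2703 18.3477 25.5596] v=[2.6046 -0.2633 -1.4884 -0.7493]
Step 8: x=[7.6796 11.3942 17.9840 25.2965] v=[1.8084 0.4954 -1.4548 -1.0523]
Max displacement = 2.1875

Answer: 2.1875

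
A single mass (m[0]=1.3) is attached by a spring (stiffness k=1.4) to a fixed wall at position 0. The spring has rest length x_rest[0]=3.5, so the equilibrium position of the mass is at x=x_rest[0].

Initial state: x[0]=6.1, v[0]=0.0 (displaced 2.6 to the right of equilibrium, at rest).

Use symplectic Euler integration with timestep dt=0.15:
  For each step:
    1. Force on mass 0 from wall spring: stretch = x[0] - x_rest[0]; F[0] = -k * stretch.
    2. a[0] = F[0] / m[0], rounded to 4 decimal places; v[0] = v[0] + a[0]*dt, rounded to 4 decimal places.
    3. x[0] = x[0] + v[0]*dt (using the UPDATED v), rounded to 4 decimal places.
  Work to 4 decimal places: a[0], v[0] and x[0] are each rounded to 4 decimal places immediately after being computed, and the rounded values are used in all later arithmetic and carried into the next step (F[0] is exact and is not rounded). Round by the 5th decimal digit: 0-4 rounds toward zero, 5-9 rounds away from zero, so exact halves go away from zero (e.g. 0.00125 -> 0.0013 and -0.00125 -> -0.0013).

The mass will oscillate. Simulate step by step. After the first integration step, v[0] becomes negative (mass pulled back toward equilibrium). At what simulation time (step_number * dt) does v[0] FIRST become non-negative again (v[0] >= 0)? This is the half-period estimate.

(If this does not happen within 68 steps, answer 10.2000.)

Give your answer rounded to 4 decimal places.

Step 0: x=[6.1000] v=[0.0000]
Step 1: x=[6.0370] v=[-0.4200]
Step 2: x=[5.9125] v=[-0.8298]
Step 3: x=[5.7296] v=[-1.2195]
Step 4: x=[5.4926] v=[-1.5797]
Step 5: x=[5.2074] v=[-1.9016]
Step 6: x=[4.8808] v=[-2.1774]
Step 7: x=[4.5207] v=[-2.4005]
Step 8: x=[4.1359] v=[-2.5654]
Step 9: x=[3.7357] v=[-2.6681]
Step 10: x=[3.3298] v=[-2.7062]
Step 11: x=[2.9280] v=[-2.6787]
Step 12: x=[2.5401] v=[-2.5863]
Step 13: x=[2.1754] v=[-2.4312]
Step 14: x=[1.8428] v=[-2.2172]
Step 15: x=[1.5504] v=[-1.9495]
Step 16: x=[1.3052] v=[-1.6346]
Step 17: x=[1.1132] v=[-1.2801]
Step 18: x=[0.9790] v=[-0.8945]
Step 19: x=[0.9059] v=[-0.4873]
Step 20: x=[0.8957] v=[-0.0683]
Step 21: x=[0.9486] v=[0.3524]
First v>=0 after going negative at step 21, time=3.1500

Answer: 3.1500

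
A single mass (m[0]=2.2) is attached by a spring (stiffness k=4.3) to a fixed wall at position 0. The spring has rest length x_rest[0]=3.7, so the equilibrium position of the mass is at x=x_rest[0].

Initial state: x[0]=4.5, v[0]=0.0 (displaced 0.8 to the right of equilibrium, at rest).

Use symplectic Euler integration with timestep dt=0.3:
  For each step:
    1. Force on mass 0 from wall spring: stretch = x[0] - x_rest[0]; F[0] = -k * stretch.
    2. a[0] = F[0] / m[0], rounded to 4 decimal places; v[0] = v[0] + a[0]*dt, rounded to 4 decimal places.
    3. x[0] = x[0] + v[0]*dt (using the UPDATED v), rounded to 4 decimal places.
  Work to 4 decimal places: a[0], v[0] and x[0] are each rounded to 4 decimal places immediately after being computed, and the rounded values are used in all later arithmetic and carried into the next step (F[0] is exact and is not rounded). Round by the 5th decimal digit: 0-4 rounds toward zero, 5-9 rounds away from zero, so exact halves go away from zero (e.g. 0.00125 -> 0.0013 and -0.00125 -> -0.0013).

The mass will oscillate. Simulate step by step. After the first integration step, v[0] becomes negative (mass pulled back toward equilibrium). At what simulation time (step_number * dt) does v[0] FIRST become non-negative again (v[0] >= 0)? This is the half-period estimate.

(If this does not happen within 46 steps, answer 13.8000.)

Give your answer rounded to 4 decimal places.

Step 0: x=[4.5000] v=[0.0000]
Step 1: x=[4.3593] v=[-0.4691]
Step 2: x=[4.1026] v=[-0.8557]
Step 3: x=[3.7751] v=[-1.0918]
Step 4: x=[3.4344] v=[-1.1358]
Step 5: x=[3.1404] v=[-0.9801]
Step 6: x=[2.9448] v=[-0.6520]
Step 7: x=[2.8820] v=[-0.2092]
Step 8: x=[2.9631] v=[0.2704]
First v>=0 after going negative at step 8, time=2.4000

Answer: 2.4000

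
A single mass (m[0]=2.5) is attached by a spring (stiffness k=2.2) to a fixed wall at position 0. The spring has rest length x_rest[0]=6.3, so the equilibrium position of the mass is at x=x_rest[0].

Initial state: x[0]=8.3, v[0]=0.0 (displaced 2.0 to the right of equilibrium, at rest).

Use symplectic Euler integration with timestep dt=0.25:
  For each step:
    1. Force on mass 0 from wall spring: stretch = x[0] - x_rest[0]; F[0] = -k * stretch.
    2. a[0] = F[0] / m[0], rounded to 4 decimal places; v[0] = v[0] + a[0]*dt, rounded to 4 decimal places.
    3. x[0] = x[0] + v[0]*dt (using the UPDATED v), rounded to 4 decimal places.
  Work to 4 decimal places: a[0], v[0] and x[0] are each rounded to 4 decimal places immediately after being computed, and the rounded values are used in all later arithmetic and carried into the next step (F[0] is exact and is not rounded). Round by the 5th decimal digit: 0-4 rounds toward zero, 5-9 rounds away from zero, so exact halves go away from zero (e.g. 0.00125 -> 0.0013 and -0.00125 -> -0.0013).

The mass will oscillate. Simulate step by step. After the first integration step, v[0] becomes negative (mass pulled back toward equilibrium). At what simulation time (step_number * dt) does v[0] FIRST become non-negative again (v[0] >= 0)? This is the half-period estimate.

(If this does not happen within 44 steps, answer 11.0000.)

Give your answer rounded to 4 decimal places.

Step 0: x=[8.3000] v=[0.0000]
Step 1: x=[8.1900] v=[-0.4400]
Step 2: x=[7.9761] v=[-0.8558]
Step 3: x=[7.6700] v=[-1.2246]
Step 4: x=[7.2885] v=[-1.5260]
Step 5: x=[6.8526] v=[-1.7435]
Step 6: x=[6.3863] v=[-1.8651]
Step 7: x=[5.9153] v=[-1.8841]
Step 8: x=[5.4654] v=[-1.7995]
Step 9: x=[5.0614] v=[-1.6159]
Step 10: x=[4.7256] v=[-1.3434]
Step 11: x=[4.4764] v=[-0.9970]
Step 12: x=[4.3275] v=[-0.5958]
Step 13: x=[4.2870] v=[-0.1619]
Step 14: x=[4.3573] v=[0.2810]
First v>=0 after going negative at step 14, time=3.5000

Answer: 3.5000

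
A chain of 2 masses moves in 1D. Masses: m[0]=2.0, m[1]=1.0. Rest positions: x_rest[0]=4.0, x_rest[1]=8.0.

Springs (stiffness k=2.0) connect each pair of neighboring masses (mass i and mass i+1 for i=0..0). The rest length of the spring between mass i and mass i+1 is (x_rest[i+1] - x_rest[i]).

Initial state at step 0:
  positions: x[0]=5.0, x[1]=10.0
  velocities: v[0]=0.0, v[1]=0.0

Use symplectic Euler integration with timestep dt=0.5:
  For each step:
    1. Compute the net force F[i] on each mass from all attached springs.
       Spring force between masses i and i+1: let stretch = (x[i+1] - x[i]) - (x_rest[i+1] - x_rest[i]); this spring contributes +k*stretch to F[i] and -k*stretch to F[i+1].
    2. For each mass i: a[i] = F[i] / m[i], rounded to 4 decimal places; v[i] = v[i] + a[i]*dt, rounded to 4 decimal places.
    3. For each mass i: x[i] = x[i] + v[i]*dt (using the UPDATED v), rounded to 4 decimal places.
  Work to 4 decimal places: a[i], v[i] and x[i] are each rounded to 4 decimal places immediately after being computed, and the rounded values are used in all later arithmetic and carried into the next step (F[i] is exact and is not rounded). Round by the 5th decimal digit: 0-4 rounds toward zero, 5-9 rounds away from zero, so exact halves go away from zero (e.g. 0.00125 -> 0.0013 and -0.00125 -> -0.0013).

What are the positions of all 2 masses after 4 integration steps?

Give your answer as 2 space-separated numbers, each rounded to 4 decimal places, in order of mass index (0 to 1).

Answer: 5.5665 8.8673

Derivation:
Step 0: x=[5.0000 10.0000] v=[0.0000 0.0000]
Step 1: x=[5.2500 9.5000] v=[0.5000 -1.0000]
Step 2: x=[5.5625 8.8750] v=[0.6250 -1.2500]
Step 3: x=[5.7032 8.5938] v=[0.2813 -0.5625]
Step 4: x=[5.5665 8.8673] v=[-0.2734 0.5469]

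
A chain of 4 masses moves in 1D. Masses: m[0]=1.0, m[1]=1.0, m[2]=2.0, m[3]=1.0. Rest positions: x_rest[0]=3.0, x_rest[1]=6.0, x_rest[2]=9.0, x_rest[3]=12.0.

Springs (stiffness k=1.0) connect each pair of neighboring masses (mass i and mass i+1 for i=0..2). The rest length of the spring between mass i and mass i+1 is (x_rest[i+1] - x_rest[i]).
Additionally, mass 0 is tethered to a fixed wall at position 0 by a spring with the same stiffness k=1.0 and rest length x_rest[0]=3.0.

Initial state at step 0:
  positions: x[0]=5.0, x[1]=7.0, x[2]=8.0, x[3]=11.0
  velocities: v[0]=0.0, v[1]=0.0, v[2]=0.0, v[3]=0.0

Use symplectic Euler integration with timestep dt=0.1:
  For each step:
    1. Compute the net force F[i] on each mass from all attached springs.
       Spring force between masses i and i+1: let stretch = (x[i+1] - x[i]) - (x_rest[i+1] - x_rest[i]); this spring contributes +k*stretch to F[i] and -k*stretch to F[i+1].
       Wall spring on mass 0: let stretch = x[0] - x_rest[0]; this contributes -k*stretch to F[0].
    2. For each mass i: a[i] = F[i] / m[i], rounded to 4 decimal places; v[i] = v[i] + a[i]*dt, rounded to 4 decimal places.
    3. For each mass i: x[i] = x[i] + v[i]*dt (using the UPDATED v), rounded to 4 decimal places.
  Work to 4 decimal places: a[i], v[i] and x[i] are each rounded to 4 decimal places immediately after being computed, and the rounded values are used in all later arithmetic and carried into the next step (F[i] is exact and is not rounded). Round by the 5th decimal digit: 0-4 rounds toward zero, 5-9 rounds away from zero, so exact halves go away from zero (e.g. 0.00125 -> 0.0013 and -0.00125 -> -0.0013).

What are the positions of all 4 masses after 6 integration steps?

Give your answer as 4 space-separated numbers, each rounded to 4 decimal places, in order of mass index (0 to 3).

Answer: 4.4042 6.7903 8.1997 11.0069

Derivation:
Step 0: x=[5.0000 7.0000 8.0000 11.0000] v=[0.0000 0.0000 0.0000 0.0000]
Step 1: x=[4.9700 6.9900 8.0100 11.0000] v=[-0.3000 -0.1000 0.1000 0.0000]
Step 2: x=[4.9105 6.9700 8.0299 11.0001] v=[-0.5950 -0.2000 0.1985 0.0010]
Step 3: x=[4.8225 6.9400 8.0593 11.0005] v=[-0.8801 -0.3000 0.2940 0.0040]
Step 4: x=[4.7074 6.9000 8.0978 11.0015] v=[-1.1506 -0.3998 0.3851 0.0099]
Step 5: x=[4.5672 6.8501 8.1448 11.0035] v=[-1.4021 -0.4993 0.4704 0.0195]
Step 6: x=[4.4042 6.7903 8.1997 11.0069] v=[-1.6305 -0.5981 0.5486 0.0336]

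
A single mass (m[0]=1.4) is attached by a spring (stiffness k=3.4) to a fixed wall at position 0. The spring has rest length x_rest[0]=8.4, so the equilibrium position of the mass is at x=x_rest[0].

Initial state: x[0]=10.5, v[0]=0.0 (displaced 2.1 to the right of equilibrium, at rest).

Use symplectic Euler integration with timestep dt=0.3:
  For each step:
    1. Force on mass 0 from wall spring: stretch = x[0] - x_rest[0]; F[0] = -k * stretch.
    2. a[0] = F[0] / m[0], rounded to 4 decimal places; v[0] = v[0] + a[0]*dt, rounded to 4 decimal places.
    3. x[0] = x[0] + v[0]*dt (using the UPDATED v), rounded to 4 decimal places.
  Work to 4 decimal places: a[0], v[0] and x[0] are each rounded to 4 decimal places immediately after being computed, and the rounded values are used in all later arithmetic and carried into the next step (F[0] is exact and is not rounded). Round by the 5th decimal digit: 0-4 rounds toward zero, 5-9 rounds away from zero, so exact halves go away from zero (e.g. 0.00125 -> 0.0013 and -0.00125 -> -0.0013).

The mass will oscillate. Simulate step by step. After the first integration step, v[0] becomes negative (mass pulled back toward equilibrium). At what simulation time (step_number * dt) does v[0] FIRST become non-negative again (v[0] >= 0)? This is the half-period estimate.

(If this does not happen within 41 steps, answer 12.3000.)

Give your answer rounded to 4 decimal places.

Answer: 2.1000

Derivation:
Step 0: x=[10.5000] v=[0.0000]
Step 1: x=[10.0410] v=[-1.5300]
Step 2: x=[9.2233] v=[-2.7256]
Step 3: x=[8.2257] v=[-3.3254]
Step 4: x=[7.2662] v=[-3.1984]
Step 5: x=[6.5545] v=[-2.3724]
Step 6: x=[6.2462] v=[-1.0278]
Step 7: x=[6.4086] v=[0.5414]
First v>=0 after going negative at step 7, time=2.1000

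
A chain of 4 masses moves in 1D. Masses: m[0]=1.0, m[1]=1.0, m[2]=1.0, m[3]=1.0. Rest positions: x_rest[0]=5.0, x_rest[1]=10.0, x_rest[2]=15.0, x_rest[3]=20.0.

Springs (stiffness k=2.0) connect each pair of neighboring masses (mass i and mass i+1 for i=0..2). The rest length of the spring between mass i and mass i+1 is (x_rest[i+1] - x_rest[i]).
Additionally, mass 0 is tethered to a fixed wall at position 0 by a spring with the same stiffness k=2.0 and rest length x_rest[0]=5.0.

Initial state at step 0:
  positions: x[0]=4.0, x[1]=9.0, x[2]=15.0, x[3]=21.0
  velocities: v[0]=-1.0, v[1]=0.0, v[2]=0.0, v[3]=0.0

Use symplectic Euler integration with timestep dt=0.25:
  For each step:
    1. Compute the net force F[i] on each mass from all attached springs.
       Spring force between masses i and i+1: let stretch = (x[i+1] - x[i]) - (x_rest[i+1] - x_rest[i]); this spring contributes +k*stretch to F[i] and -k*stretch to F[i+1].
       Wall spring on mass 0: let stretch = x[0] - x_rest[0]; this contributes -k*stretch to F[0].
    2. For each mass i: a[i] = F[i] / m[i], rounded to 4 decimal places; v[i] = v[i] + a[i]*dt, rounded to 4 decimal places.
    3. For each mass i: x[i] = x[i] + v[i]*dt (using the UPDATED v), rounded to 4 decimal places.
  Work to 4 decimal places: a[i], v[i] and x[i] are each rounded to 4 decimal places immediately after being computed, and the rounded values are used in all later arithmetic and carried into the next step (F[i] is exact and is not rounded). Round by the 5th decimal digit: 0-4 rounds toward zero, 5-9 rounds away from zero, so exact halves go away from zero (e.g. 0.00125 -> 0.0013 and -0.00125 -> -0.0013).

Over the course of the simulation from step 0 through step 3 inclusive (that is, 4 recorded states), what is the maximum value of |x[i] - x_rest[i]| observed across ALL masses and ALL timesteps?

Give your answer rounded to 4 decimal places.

Answer: 1.1250

Derivation:
Step 0: x=[4.0000 9.0000 15.0000 21.0000] v=[-1.0000 0.0000 0.0000 0.0000]
Step 1: x=[3.8750 9.1250 15.0000 20.8750] v=[-0.5000 0.5000 0.0000 -0.5000]
Step 2: x=[3.9219 9.3281 15.0000 20.6406] v=[0.1875 0.8125 0.0000 -0.9375]
Step 3: x=[4.1543 9.5645 14.9961 20.3262] v=[0.9297 0.9454 -0.0157 -1.2578]
Max displacement = 1.1250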